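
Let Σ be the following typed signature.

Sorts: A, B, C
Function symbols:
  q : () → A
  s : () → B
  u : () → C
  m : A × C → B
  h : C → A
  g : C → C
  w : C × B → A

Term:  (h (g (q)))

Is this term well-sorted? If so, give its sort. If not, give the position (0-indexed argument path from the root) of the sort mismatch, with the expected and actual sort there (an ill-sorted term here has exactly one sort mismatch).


    (q) : A
  (g (q)) : ✗ arg 0 at [0, 0] has sort A, expected C

ill-sorted at position [0, 0]: expected C, got A


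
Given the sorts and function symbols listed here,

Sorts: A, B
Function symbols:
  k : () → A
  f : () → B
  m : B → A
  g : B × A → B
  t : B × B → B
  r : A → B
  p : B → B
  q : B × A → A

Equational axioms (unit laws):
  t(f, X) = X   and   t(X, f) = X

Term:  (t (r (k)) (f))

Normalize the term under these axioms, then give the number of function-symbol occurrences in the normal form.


1. (t (r (k)) (f))  →  (r (k))
normal form: (r (k))

size = 2


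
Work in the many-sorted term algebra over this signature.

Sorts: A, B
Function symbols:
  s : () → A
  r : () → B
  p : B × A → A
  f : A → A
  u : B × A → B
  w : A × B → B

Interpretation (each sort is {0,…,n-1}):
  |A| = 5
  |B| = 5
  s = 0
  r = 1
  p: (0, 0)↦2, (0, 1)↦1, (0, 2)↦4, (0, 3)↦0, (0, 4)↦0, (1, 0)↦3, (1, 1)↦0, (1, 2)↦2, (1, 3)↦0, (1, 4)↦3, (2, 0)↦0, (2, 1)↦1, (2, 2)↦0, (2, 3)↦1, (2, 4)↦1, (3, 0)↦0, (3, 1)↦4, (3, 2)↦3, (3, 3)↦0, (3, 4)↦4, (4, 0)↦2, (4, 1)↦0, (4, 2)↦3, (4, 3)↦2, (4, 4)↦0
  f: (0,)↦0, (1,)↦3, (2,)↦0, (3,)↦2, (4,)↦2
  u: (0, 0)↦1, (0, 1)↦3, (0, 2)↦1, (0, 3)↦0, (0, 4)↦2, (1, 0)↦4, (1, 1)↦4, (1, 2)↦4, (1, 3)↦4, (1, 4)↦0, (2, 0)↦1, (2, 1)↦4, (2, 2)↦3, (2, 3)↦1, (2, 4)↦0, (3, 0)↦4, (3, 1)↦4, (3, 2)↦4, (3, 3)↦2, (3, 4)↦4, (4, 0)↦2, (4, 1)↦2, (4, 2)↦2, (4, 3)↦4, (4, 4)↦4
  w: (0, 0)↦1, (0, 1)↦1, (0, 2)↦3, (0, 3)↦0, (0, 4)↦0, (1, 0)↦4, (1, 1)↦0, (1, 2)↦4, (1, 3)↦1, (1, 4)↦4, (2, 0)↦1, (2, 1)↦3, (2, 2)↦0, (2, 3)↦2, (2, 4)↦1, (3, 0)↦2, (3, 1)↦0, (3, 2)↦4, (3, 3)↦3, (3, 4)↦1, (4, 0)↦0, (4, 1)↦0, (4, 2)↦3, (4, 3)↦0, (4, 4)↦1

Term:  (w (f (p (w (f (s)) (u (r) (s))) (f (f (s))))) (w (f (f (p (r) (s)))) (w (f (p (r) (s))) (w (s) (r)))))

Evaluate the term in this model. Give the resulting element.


  s = 0
  (f (s)) = f(0,) = 0
  r = 1
  s = 0
  (u (r) (s)) = u(1, 0) = 4
  (w (f (s)) (u (r) (s))) = w(0, 4) = 0
  s = 0
  (f (s)) = f(0,) = 0
  (f (f (s))) = f(0,) = 0
  (p (w (f (s)) (u (r) (s))) (f (f (s)))) = p(0, 0) = 2
  (f (p (w (f (s)) (u (r) (s))) (f (f (s))))) = f(2,) = 0
  r = 1
  s = 0
  (p (r) (s)) = p(1, 0) = 3
  (f (p (r) (s))) = f(3,) = 2
  (f (f (p (r) (s)))) = f(2,) = 0
  r = 1
  s = 0
  (p (r) (s)) = p(1, 0) = 3
  (f (p (r) (s))) = f(3,) = 2
  s = 0
  r = 1
  (w (s) (r)) = w(0, 1) = 1
  (w (f (p (r) (s))) (w (s) (r))) = w(2, 1) = 3
  (w (f (f (p (r) (s)))) (w (f (p (r) (s))) (w (s) (r)))) = w(0, 3) = 0
  (w (f (p (w (f (s)) (u (r) (s))) (f (f (s))))) (w (f (f (p (r) (s)))) (w (f (p (r) (s))) (w (s) (r))))) = w(0, 0) = 1

value = 1


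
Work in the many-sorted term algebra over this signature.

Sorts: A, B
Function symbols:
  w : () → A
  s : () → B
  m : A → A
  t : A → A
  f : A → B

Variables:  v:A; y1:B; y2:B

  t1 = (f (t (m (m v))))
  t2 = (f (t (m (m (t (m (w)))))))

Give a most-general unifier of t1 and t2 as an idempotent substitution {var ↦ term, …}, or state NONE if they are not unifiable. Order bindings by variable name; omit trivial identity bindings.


{v ↦ (t (m (w)))}


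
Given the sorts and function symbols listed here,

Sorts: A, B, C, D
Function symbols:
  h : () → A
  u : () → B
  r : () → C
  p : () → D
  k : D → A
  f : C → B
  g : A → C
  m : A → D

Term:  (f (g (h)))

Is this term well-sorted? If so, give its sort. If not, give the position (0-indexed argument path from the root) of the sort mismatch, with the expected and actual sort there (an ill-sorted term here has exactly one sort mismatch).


well-sorted; sort = B

    (h) : A
  (g (h)) : C
(f (g (h))) : B


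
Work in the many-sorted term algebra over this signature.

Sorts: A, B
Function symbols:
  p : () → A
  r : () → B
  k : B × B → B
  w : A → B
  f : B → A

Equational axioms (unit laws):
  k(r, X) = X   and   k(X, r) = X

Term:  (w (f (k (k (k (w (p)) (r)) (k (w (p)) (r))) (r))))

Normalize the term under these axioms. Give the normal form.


1. (w (f (k (k (k (w (p)) (r)) (k (w (p)) (r))) (r))))  →  (w (f (k (k (w (p)) (r)) (k (w (p)) (r)))))
2. (w (f (k (k (w (p)) (r)) (k (w (p)) (r)))))  →  (w (f (k (w (p)) (k (w (p)) (r)))))
3. (w (f (k (w (p)) (k (w (p)) (r)))))  →  (w (f (k (w (p)) (w (p)))))

normal form = (w (f (k (w (p)) (w (p)))))


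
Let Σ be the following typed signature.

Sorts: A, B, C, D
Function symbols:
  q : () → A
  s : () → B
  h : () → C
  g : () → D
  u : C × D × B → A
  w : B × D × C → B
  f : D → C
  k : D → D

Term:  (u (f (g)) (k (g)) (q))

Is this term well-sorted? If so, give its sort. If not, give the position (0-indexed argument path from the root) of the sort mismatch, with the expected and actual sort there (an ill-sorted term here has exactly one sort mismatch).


    (g) : D
  (f (g)) : C
    (g) : D
  (k (g)) : D
  (q) : A
(u (f (g)) (k (g)) (q)) : ✗ arg 2 at [2] has sort A, expected B

ill-sorted at position [2]: expected B, got A


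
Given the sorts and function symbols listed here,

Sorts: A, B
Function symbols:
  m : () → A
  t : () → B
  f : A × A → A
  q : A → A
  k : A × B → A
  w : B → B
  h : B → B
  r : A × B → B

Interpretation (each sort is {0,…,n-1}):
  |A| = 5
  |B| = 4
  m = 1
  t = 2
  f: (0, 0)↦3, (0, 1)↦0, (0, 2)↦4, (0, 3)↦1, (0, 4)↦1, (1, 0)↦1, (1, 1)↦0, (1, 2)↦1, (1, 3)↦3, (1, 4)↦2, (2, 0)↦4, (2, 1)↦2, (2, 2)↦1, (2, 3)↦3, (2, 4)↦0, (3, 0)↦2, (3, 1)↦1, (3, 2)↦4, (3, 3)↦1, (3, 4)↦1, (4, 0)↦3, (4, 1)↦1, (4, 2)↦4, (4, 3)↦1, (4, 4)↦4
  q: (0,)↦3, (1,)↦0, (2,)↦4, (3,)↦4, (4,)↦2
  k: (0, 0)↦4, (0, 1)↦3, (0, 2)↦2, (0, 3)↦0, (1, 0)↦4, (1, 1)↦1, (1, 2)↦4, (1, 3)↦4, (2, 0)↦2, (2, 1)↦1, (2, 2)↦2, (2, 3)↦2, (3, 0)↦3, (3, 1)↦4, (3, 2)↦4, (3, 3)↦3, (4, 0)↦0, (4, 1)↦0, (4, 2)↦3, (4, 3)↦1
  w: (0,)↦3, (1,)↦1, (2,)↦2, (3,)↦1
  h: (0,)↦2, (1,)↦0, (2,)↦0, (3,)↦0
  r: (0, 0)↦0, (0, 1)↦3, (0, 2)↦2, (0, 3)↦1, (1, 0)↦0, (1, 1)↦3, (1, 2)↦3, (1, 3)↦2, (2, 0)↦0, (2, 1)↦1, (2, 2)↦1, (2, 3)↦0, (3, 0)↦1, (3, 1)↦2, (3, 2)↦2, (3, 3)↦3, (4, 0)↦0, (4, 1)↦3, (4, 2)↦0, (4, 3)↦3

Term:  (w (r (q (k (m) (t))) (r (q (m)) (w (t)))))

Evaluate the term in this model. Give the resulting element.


value = 1

  m = 1
  t = 2
  (k (m) (t)) = k(1, 2) = 4
  (q (k (m) (t))) = q(4,) = 2
  m = 1
  (q (m)) = q(1,) = 0
  t = 2
  (w (t)) = w(2,) = 2
  (r (q (m)) (w (t))) = r(0, 2) = 2
  (r (q (k (m) (t))) (r (q (m)) (w (t)))) = r(2, 2) = 1
  (w (r (q (k (m) (t))) (r (q (m)) (w (t))))) = w(1,) = 1


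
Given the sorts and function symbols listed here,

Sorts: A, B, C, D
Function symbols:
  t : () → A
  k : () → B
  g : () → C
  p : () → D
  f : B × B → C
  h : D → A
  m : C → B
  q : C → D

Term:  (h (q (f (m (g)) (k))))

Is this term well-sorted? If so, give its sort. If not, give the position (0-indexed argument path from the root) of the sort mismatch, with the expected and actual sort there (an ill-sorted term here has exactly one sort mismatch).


        (g) : C
      (m (g)) : B
      (k) : B
    (f (m (g)) (k)) : C
  (q (f (m (g)) (k))) : D
(h (q (f (m (g)) (k)))) : A

well-sorted; sort = A


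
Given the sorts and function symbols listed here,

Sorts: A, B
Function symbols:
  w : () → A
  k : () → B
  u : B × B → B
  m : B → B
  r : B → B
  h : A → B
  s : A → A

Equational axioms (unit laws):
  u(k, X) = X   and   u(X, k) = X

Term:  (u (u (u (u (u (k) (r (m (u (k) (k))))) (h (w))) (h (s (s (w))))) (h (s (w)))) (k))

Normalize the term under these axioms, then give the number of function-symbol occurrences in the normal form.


size = 15

1. (u (u (u (u (u (k) (r (m (u (k) (k))))) (h (w))) (h (s (s (w))))) (h (s (w)))) (k))  →  (u (u (u (u (k) (r (m (u (k) (k))))) (h (w))) (h (s (s (w))))) (h (s (w))))
2. (u (u (u (u (k) (r (m (u (k) (k))))) (h (w))) (h (s (s (w))))) (h (s (w))))  →  (u (u (u (r (m (u (k) (k)))) (h (w))) (h (s (s (w))))) (h (s (w))))
3. (u (u (u (r (m (u (k) (k)))) (h (w))) (h (s (s (w))))) (h (s (w))))  →  (u (u (u (r (m (k))) (h (w))) (h (s (s (w))))) (h (s (w))))
normal form: (u (u (u (r (m (k))) (h (w))) (h (s (s (w))))) (h (s (w))))


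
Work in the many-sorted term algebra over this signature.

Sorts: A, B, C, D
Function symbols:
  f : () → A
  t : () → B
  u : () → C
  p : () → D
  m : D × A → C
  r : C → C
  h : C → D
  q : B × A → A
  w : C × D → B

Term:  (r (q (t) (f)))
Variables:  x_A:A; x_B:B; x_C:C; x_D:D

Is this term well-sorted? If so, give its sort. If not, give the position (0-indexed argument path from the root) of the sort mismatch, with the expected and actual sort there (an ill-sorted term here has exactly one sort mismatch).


ill-sorted at position [0]: expected C, got A

    (t) : B
    (f) : A
  (q (t) (f)) : A
(r (q (t) (f))) : ✗ arg 0 at [0] has sort A, expected C


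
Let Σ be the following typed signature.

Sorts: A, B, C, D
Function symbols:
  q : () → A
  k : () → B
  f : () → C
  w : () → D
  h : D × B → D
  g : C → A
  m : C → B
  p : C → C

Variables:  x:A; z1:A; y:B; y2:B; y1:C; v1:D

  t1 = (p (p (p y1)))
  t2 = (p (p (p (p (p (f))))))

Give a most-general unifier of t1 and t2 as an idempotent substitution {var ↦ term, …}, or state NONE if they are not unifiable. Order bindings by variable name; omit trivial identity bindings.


{y1 ↦ (p (p (f)))}


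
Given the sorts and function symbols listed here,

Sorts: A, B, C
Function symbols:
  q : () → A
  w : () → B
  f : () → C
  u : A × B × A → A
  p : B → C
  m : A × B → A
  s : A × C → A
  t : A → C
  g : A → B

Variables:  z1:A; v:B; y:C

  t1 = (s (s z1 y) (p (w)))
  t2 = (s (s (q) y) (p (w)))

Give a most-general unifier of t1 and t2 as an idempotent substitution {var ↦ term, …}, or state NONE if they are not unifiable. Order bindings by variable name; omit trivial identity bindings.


{z1 ↦ (q)}


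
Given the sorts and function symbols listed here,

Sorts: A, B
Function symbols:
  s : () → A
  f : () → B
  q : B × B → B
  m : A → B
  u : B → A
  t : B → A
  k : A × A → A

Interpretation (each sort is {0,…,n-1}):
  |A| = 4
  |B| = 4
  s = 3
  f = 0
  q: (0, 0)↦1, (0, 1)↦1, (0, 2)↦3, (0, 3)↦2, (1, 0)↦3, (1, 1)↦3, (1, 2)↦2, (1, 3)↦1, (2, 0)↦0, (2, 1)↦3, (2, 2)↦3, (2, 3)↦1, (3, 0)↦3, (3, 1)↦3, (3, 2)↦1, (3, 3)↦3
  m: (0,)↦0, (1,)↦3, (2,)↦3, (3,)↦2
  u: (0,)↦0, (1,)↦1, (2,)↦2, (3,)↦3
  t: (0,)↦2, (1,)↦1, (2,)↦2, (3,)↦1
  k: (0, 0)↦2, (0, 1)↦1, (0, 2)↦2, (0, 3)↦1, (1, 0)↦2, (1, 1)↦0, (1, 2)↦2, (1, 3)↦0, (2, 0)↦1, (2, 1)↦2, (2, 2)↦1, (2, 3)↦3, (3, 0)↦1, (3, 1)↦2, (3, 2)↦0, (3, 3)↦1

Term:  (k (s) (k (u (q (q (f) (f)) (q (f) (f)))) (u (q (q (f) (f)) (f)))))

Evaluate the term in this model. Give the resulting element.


  s = 3
  f = 0
  f = 0
  (q (f) (f)) = q(0, 0) = 1
  f = 0
  f = 0
  (q (f) (f)) = q(0, 0) = 1
  (q (q (f) (f)) (q (f) (f))) = q(1, 1) = 3
  (u (q (q (f) (f)) (q (f) (f)))) = u(3,) = 3
  f = 0
  f = 0
  (q (f) (f)) = q(0, 0) = 1
  f = 0
  (q (q (f) (f)) (f)) = q(1, 0) = 3
  (u (q (q (f) (f)) (f))) = u(3,) = 3
  (k (u (q (q (f) (f)) (q (f) (f)))) (u (q (q (f) (f)) (f)))) = k(3, 3) = 1
  (k (s) (k (u (q (q (f) (f)) (q (f) (f)))) (u (q (q (f) (f)) (f))))) = k(3, 1) = 2

value = 2


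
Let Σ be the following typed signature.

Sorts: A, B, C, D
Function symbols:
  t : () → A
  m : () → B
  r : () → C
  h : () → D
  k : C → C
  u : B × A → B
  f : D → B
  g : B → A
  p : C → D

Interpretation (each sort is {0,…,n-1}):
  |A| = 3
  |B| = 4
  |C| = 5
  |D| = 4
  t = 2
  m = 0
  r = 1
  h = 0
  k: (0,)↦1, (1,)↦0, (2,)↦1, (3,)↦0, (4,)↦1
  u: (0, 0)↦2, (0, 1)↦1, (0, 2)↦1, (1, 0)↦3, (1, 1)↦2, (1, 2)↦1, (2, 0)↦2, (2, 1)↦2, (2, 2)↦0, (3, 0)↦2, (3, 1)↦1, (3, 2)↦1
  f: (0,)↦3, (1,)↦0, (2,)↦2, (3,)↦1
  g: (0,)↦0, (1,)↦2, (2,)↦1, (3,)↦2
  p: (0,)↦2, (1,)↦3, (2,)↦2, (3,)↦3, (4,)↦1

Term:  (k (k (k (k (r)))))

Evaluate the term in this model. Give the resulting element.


  r = 1
  (k (r)) = k(1,) = 0
  (k (k (r))) = k(0,) = 1
  (k (k (k (r)))) = k(1,) = 0
  (k (k (k (k (r))))) = k(0,) = 1

value = 1


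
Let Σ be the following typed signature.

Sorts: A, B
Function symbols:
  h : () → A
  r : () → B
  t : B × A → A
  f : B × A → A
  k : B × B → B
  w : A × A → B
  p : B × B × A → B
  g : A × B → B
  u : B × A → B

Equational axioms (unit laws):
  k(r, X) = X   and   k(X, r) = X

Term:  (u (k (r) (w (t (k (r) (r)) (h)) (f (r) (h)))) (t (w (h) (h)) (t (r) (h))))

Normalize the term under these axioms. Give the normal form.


1. (u (k (r) (w (t (k (r) (r)) (h)) (f (r) (h)))) (t (w (h) (h)) (t (r) (h))))  →  (u (w (t (k (r) (r)) (h)) (f (r) (h))) (t (w (h) (h)) (t (r) (h))))
2. (u (w (t (k (r) (r)) (h)) (f (r) (h))) (t (w (h) (h)) (t (r) (h))))  →  (u (w (t (r) (h)) (f (r) (h))) (t (w (h) (h)) (t (r) (h))))

normal form = (u (w (t (r) (h)) (f (r) (h))) (t (w (h) (h)) (t (r) (h))))


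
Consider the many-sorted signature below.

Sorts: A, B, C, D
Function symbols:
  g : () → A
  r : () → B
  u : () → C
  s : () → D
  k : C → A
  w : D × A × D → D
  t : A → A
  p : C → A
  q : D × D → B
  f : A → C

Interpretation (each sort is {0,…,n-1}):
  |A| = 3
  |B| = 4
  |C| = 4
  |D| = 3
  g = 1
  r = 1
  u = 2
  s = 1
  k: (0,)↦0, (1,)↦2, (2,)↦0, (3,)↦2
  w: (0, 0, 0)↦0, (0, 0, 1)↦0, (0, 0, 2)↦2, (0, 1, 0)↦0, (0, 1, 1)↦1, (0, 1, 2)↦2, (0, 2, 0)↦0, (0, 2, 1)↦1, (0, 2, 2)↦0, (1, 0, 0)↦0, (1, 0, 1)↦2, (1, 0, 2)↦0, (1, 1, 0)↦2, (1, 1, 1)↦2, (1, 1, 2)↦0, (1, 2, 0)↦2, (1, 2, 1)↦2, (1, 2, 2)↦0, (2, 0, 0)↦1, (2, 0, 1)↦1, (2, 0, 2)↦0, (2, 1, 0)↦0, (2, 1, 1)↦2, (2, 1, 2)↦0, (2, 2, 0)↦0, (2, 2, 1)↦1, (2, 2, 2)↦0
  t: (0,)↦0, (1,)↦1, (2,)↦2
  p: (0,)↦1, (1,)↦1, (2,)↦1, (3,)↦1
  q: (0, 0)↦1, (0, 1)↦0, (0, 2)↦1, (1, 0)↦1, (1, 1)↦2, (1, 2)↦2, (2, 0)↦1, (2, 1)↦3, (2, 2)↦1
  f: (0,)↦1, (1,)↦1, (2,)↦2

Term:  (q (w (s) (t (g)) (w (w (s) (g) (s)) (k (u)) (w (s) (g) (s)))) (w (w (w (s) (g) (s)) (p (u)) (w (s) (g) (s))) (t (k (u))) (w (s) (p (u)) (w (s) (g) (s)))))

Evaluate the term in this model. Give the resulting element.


  s = 1
  g = 1
  (t (g)) = t(1,) = 1
  s = 1
  g = 1
  s = 1
  (w (s) (g) (s)) = w(1, 1, 1) = 2
  u = 2
  (k (u)) = k(2,) = 0
  s = 1
  g = 1
  s = 1
  (w (s) (g) (s)) = w(1, 1, 1) = 2
  (w (w (s) (g) (s)) (k (u)) (w (s) (g) (s))) = w(2, 0, 2) = 0
  (w (s) (t (g)) (w (w (s) (g) (s)) (k (u)) (w (s) (g) (s)))) = w(1, 1, 0) = 2
  s = 1
  g = 1
  s = 1
  (w (s) (g) (s)) = w(1, 1, 1) = 2
  u = 2
  (p (u)) = p(2,) = 1
  s = 1
  g = 1
  s = 1
  (w (s) (g) (s)) = w(1, 1, 1) = 2
  (w (w (s) (g) (s)) (p (u)) (w (s) (g) (s))) = w(2, 1, 2) = 0
  u = 2
  (k (u)) = k(2,) = 0
  (t (k (u))) = t(0,) = 0
  s = 1
  u = 2
  (p (u)) = p(2,) = 1
  s = 1
  g = 1
  s = 1
  (w (s) (g) (s)) = w(1, 1, 1) = 2
  (w (s) (p (u)) (w (s) (g) (s))) = w(1, 1, 2) = 0
  (w (w (w (s) (g) (s)) (p (u)) (w (s) (g) (s))) (t (k (u))) (w (s) (p (u)) (w (s) (g) (s)))) = w(0, 0, 0) = 0
  (q (w (s) (t (g)) (w (w (s) (g) (s)) (k (u)) (w (s) (g) (s)))) (w (w (w (s) (g) (s)) (p (u)) (w (s) (g) (s))) (t (k (u))) (w (s) (p (u)) (w (s) (g) (s))))) = q(2, 0) = 1

value = 1


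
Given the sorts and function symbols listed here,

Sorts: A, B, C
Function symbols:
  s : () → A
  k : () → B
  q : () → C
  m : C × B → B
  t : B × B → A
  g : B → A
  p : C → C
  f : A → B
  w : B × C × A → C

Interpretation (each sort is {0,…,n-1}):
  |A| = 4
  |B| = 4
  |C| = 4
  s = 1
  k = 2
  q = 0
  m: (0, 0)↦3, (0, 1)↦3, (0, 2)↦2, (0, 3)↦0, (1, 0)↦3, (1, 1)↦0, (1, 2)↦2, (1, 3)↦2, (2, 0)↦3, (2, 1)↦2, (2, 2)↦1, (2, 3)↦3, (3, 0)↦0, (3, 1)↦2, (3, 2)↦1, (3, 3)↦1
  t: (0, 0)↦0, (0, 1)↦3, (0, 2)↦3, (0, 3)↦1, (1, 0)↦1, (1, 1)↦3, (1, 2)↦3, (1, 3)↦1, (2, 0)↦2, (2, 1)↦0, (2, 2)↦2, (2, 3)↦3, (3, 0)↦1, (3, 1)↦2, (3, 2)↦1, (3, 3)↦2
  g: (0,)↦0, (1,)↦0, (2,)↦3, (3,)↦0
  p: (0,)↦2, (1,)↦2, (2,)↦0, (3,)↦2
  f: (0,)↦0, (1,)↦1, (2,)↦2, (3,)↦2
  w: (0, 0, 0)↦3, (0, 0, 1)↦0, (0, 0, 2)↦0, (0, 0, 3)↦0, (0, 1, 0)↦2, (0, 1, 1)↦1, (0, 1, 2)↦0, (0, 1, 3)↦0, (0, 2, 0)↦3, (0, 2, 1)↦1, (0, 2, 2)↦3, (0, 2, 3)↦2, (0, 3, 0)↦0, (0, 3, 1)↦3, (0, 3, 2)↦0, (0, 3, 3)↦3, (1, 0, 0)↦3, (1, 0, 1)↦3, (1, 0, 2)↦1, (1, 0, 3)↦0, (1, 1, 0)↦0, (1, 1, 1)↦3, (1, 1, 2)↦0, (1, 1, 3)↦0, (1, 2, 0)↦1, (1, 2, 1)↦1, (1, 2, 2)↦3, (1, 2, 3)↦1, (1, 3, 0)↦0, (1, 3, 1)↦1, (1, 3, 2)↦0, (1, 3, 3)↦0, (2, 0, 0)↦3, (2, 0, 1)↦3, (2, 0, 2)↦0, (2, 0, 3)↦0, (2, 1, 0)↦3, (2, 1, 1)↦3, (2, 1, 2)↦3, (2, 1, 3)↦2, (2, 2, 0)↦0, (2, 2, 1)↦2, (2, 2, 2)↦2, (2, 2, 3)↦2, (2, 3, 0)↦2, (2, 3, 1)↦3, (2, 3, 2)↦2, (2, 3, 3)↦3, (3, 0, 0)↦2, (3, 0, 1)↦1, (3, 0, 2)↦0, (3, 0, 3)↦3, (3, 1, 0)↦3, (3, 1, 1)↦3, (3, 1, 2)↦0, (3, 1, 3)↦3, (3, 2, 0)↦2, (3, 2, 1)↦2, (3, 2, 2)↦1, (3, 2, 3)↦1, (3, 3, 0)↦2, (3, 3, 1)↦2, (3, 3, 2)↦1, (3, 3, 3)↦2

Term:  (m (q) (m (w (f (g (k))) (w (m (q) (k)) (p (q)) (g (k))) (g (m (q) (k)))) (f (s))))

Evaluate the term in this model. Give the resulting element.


value = 2

  q = 0
  k = 2
  (g (k)) = g(2,) = 3
  (f (g (k))) = f(3,) = 2
  q = 0
  k = 2
  (m (q) (k)) = m(0, 2) = 2
  q = 0
  (p (q)) = p(0,) = 2
  k = 2
  (g (k)) = g(2,) = 3
  (w (m (q) (k)) (p (q)) (g (k))) = w(2, 2, 3) = 2
  q = 0
  k = 2
  (m (q) (k)) = m(0, 2) = 2
  (g (m (q) (k))) = g(2,) = 3
  (w (f (g (k))) (w (m (q) (k)) (p (q)) (g (k))) (g (m (q) (k)))) = w(2, 2, 3) = 2
  s = 1
  (f (s)) = f(1,) = 1
  (m (w (f (g (k))) (w (m (q) (k)) (p (q)) (g (k))) (g (m (q) (k)))) (f (s))) = m(2, 1) = 2
  (m (q) (m (w (f (g (k))) (w (m (q) (k)) (p (q)) (g (k))) (g (m (q) (k)))) (f (s)))) = m(0, 2) = 2


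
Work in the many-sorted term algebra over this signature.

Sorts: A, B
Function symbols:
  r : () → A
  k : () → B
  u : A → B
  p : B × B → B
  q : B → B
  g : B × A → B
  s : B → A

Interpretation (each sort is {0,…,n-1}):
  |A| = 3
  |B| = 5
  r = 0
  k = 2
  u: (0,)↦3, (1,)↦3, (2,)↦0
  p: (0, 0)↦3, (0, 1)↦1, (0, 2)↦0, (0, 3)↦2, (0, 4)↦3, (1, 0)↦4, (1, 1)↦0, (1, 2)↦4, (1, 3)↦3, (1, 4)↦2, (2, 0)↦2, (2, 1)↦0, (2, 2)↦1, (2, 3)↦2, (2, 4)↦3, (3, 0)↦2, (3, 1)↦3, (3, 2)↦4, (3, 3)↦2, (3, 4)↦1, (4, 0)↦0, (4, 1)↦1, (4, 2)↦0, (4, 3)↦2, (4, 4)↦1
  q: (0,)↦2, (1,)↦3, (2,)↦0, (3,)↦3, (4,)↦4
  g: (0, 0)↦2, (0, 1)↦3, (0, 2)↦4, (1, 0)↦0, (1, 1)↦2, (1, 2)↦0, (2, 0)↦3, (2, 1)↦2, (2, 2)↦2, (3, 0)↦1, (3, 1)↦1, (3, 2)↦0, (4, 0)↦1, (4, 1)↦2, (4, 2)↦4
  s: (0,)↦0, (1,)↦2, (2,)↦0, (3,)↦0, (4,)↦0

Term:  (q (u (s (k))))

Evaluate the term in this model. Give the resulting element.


value = 3

  k = 2
  (s (k)) = s(2,) = 0
  (u (s (k))) = u(0,) = 3
  (q (u (s (k)))) = q(3,) = 3


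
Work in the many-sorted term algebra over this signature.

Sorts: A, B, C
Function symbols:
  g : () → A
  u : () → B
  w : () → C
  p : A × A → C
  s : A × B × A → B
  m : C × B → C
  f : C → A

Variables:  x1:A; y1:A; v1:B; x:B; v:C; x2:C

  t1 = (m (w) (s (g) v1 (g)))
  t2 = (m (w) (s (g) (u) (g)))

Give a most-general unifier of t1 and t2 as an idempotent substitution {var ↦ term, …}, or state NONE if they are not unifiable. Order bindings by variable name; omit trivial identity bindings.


{v1 ↦ (u)}


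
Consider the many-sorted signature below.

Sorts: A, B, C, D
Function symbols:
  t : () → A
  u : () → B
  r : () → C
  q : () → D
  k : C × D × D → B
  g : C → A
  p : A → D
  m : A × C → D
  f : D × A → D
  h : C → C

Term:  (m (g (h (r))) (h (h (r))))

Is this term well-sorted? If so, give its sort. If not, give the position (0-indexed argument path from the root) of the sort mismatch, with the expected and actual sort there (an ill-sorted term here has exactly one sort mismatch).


well-sorted; sort = D

      (r) : C
    (h (r)) : C
  (g (h (r))) : A
      (r) : C
    (h (r)) : C
  (h (h (r))) : C
(m (g (h (r))) (h (h (r)))) : D


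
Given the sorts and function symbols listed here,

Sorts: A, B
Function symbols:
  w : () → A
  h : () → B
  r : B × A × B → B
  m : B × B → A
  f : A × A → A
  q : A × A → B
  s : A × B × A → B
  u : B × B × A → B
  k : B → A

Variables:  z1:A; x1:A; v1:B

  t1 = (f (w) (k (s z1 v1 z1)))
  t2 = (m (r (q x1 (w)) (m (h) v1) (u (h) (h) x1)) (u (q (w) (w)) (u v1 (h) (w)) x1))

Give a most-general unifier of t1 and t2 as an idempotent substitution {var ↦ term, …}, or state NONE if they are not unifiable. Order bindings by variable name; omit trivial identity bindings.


head clash or occurs-check failure — not unifiable

NONE (not unifiable)


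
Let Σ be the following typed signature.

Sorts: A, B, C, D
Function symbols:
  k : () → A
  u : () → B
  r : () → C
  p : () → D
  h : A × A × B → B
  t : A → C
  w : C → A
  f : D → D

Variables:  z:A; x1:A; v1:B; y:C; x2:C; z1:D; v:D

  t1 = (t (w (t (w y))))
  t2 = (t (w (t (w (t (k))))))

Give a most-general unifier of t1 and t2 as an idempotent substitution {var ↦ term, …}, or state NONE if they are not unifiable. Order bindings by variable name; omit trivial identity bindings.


{y ↦ (t (k))}


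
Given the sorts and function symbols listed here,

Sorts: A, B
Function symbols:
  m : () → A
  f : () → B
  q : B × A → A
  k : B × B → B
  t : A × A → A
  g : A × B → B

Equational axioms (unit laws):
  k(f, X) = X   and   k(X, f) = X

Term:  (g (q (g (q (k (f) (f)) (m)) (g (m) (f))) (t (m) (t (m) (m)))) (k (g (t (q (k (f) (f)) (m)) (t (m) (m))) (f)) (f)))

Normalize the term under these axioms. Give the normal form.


1. (g (q (g (q (k (f) (f)) (m)) (g (m) (f))) (t (m) (t (m) (m)))) (k (g (t (q (k (f) (f)) (m)) (t (m) (m))) (f)) (f)))  →  (g (q (g (q (f) (m)) (g (m) (f))) (t (m) (t (m) (m)))) (k (g (t (q (k (f) (f)) (m)) (t (m) (m))) (f)) (f)))
2. (g (q (g (q (f) (m)) (g (m) (f))) (t (m) (t (m) (m)))) (k (g (t (q (k (f) (f)) (m)) (t (m) (m))) (f)) (f)))  →  (g (q (g (q (f) (m)) (g (m) (f))) (t (m) (t (m) (m)))) (g (t (q (k (f) (f)) (m)) (t (m) (m))) (f)))
3. (g (q (g (q (f) (m)) (g (m) (f))) (t (m) (t (m) (m)))) (g (t (q (k (f) (f)) (m)) (t (m) (m))) (f)))  →  (g (q (g (q (f) (m)) (g (m) (f))) (t (m) (t (m) (m)))) (g (t (q (f) (m)) (t (m) (m))) (f)))

normal form = (g (q (g (q (f) (m)) (g (m) (f))) (t (m) (t (m) (m)))) (g (t (q (f) (m)) (t (m) (m))) (f)))


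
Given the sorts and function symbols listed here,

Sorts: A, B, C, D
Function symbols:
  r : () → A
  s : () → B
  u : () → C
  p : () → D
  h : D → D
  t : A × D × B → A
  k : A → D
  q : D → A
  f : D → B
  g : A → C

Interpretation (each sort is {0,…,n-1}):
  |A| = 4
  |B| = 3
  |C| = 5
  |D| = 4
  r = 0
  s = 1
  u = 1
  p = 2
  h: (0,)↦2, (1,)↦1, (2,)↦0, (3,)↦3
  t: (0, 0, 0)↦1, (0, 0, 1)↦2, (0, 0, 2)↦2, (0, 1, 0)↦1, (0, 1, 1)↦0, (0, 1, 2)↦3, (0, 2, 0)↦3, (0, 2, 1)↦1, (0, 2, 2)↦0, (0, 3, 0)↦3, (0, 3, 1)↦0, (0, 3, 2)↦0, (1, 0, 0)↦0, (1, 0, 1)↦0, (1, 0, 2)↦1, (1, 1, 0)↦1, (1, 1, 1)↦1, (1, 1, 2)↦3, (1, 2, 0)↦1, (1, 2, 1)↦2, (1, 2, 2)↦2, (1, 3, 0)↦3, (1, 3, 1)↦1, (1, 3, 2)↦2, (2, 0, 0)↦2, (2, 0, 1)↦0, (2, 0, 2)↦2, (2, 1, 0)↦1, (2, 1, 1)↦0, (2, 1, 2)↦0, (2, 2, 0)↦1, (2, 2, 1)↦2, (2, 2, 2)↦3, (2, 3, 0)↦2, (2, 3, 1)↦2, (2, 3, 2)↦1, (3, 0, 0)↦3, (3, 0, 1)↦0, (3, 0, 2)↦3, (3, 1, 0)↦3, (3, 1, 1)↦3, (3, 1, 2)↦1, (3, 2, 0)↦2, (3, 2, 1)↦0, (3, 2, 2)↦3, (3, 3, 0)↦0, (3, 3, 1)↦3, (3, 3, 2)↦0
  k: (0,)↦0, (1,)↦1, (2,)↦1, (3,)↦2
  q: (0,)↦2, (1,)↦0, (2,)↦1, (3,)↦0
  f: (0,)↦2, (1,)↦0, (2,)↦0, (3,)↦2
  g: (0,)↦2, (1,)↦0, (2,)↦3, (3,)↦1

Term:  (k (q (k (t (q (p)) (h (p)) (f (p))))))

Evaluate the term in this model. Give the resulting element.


value = 1

  p = 2
  (q (p)) = q(2,) = 1
  p = 2
  (h (p)) = h(2,) = 0
  p = 2
  (f (p)) = f(2,) = 0
  (t (q (p)) (h (p)) (f (p))) = t(1, 0, 0) = 0
  (k (t (q (p)) (h (p)) (f (p)))) = k(0,) = 0
  (q (k (t (q (p)) (h (p)) (f (p))))) = q(0,) = 2
  (k (q (k (t (q (p)) (h (p)) (f (p)))))) = k(2,) = 1


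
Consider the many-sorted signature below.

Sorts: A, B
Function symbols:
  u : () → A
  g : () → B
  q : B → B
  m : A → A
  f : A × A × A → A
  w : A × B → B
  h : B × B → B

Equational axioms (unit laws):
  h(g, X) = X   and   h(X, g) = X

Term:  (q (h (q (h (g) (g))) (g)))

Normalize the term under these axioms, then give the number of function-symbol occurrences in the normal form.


size = 3

1. (q (h (q (h (g) (g))) (g)))  →  (q (q (h (g) (g))))
2. (q (q (h (g) (g))))  →  (q (q (g)))
normal form: (q (q (g)))


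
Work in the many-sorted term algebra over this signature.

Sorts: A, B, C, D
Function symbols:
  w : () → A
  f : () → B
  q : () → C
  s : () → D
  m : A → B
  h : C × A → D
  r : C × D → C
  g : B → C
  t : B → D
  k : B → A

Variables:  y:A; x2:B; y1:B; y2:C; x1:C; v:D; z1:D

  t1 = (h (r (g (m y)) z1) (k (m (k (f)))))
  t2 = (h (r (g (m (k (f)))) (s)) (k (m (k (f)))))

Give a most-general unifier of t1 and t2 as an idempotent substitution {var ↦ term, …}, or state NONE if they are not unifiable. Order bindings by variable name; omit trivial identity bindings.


{y ↦ (k (f)), z1 ↦ (s)}


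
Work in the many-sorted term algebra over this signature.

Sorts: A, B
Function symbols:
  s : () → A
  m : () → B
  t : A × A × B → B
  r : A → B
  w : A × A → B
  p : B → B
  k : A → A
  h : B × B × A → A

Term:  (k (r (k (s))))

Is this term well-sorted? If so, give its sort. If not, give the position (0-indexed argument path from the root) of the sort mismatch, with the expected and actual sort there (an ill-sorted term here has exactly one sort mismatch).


ill-sorted at position [0]: expected A, got B

      (s) : A
    (k (s)) : A
  (r (k (s))) : B
(k (r (k (s)))) : ✗ arg 0 at [0] has sort B, expected A


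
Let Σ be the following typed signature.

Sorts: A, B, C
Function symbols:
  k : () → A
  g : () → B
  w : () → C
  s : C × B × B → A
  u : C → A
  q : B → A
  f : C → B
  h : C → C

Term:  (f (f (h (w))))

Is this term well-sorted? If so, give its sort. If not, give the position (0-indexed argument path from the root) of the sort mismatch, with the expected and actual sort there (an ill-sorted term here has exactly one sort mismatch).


ill-sorted at position [0]: expected C, got B

      (w) : C
    (h (w)) : C
  (f (h (w))) : B
(f (f (h (w)))) : ✗ arg 0 at [0] has sort B, expected C


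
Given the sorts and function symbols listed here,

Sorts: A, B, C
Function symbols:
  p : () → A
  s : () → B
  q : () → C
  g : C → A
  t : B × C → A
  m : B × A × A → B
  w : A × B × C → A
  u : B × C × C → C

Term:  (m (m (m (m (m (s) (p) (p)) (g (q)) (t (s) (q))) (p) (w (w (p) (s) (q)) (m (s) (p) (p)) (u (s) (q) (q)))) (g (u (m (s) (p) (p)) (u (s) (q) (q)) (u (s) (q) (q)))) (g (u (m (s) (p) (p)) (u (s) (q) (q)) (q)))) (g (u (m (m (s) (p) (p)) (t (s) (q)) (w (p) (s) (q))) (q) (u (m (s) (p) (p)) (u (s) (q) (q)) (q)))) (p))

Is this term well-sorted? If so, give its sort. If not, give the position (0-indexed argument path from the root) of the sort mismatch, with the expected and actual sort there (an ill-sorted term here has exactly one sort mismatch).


          (s) : B
          (p) : A
          (p) : A
        (m (s) (p) (p)) : B
          (q) : C
        (g (q)) : A
          (s) : B
          (q) : C
        (t (s) (q)) : A
      (m (m (s) (p) (p)) (g (q)) (t (s) (q))) : B
      (p) : A
          (p) : A
          (s) : B
          (q) : C
        (w (p) (s) (q)) : A
          (s) : B
          (p) : A
          (p) : A
        (m (s) (p) (p)) : B
          (s) : B
          (q) : C
          (q) : C
        (u (s) (q) (q)) : C
      (w (w (p) (s) (q)) (m (s) (p) (p)) (u (s) (q) (q))) : A
    (m (m (m (s) (p) (p)) (g (q)) (t (s) (q))) (p) (w (w (p) (s) (q)) (m (s) (p) (p)) (u (s) (q) (q)))) : B
          (s) : B
          (p) : A
          (p) : A
        (m (s) (p) (p)) : B
          (s) : B
          (q) : C
          (q) : C
        (u (s) (q) (q)) : C
          (s) : B
          (q) : C
          (q) : C
        (u (s) (q) (q)) : C
      (u (m (s) (p) (p)) (u (s) (q) (q)) (u (s) (q) (q))) : C
    (g (u (m (s) (p) (p)) (u (s) (q) (q)) (u (s) (q) (q)))) : A
          (s) : B
          (p) : A
          (p) : A
        (m (s) (p) (p)) : B
          (s) : B
          (q) : C
          (q) : C
        (u (s) (q) (q)) : C
        (q) : C
      (u (m (s) (p) (p)) (u (s) (q) (q)) (q)) : C
    (g (u (m (s) (p) (p)) (u (s) (q) (q)) (q))) : A
  (m (m (m (m (s) (p) (p)) (g (q)) (t (s) (q))) (p) (w (w (p) (s) (q)) (m (s) (p) (p)) (u (s) (q) (q)))) (g (u (m (s) (p) (p)) (u (s) (q) (q)) (u (s) (q) (q)))) (g (u (m (s) (p) (p)) (u (s) (q) (q)) (q)))) : B
          (s) : B
          (p) : A
          (p) : A
        (m (s) (p) (p)) : B
          (s) : B
          (q) : C
        (t (s) (q)) : A
          (p) : A
          (s) : B
          (q) : C
        (w (p) (s) (q)) : A
      (m (m (s) (p) (p)) (t (s) (q)) (w (p) (s) (q))) : B
      (q) : C
          (s) : B
          (p) : A
          (p) : A
        (m (s) (p) (p)) : B
          (s) : B
          (q) : C
          (q) : C
        (u (s) (q) (q)) : C
        (q) : C
      (u (m (s) (p) (p)) (u (s) (q) (q)) (q)) : C
    (u (m (m (s) (p) (p)) (t (s) (q)) (w (p) (s) (q))) (q) (u (m (s) (p) (p)) (u (s) (q) (q)) (q))) : C
  (g (u (m (m (s) (p) (p)) (t (s) (q)) (w (p) (s) (q))) (q) (u (m (s) (p) (p)) (u (s) (q) (q)) (q)))) : A
  (p) : A
(m (m (m (m (m (s) (p) (p)) (g (q)) (t (s) (q))) (p) (w (w (p) (s) (q)) (m (s) (p) (p)) (u (s) (q) (q)))) (g (u (m (s) (p) (p)) (u (s) (q) (q)) (u (s) (q) (q)))) (g (u (m (s) (p) (p)) (u (s) (q) (q)) (q)))) (g (u (m (m (s) (p) (p)) (t (s) (q)) (w (p) (s) (q))) (q) (u (m (s) (p) (p)) (u (s) (q) (q)) (q)))) (p)) : B

well-sorted; sort = B


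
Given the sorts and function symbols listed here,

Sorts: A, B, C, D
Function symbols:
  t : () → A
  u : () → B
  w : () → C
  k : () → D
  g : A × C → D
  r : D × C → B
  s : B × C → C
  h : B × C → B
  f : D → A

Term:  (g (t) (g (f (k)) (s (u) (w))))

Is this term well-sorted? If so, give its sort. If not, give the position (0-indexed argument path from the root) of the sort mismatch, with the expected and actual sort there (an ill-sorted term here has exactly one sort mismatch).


ill-sorted at position [1]: expected C, got D

  (t) : A
      (k) : D
    (f (k)) : A
      (u) : B
      (w) : C
    (s (u) (w)) : C
  (g (f (k)) (s (u) (w))) : D
(g (t) (g (f (k)) (s (u) (w)))) : ✗ arg 1 at [1] has sort D, expected C


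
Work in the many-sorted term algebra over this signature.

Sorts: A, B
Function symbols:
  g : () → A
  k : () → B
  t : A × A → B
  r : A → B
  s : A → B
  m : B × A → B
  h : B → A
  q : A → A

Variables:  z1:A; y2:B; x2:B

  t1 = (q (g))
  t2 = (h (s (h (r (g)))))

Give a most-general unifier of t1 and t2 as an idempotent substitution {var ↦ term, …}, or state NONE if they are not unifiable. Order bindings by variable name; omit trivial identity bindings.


head clash or occurs-check failure — not unifiable

NONE (not unifiable)


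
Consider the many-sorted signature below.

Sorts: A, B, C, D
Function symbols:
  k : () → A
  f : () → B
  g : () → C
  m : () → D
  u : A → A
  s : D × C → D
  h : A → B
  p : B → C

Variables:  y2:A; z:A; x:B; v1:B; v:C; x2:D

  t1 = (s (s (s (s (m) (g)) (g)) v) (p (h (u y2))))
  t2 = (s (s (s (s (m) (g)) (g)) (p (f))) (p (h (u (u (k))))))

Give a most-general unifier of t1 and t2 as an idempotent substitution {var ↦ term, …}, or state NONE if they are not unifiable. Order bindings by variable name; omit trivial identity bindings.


{v ↦ (p (f)), y2 ↦ (u (k))}


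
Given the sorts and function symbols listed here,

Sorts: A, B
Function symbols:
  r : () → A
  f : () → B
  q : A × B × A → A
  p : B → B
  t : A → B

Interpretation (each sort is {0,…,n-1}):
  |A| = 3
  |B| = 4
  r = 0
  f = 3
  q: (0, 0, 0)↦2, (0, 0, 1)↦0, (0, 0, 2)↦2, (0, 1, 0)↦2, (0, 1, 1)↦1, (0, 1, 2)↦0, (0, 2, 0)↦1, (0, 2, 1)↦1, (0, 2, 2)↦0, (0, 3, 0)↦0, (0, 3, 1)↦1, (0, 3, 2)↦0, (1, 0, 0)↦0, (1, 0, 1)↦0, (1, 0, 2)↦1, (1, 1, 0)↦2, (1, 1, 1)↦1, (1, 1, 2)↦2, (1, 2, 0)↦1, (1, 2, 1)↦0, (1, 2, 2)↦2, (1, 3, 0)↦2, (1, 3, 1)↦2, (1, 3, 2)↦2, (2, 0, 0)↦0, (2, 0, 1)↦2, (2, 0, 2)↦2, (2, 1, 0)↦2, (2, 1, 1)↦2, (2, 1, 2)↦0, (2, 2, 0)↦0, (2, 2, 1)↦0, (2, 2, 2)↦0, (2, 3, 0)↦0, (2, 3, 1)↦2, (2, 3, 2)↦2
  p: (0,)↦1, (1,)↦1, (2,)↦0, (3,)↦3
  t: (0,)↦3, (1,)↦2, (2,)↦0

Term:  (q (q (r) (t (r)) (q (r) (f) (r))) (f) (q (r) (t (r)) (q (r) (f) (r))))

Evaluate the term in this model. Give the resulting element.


value = 0

  r = 0
  r = 0
  (t (r)) = t(0,) = 3
  r = 0
  f = 3
  r = 0
  (q (r) (f) (r)) = q(0, 3, 0) = 0
  (q (r) (t (r)) (q (r) (f) (r))) = q(0, 3, 0) = 0
  f = 3
  r = 0
  r = 0
  (t (r)) = t(0,) = 3
  r = 0
  f = 3
  r = 0
  (q (r) (f) (r)) = q(0, 3, 0) = 0
  (q (r) (t (r)) (q (r) (f) (r))) = q(0, 3, 0) = 0
  (q (q (r) (t (r)) (q (r) (f) (r))) (f) (q (r) (t (r)) (q (r) (f) (r)))) = q(0, 3, 0) = 0


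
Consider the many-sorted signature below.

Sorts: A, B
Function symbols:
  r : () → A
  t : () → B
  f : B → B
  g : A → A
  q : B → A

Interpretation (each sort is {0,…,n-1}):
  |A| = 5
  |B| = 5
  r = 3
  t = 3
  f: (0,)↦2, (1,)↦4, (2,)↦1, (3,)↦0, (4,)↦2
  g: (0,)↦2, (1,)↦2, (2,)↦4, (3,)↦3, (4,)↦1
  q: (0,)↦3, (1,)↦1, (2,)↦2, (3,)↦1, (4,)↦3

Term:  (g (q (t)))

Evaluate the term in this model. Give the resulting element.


value = 2

  t = 3
  (q (t)) = q(3,) = 1
  (g (q (t))) = g(1,) = 2


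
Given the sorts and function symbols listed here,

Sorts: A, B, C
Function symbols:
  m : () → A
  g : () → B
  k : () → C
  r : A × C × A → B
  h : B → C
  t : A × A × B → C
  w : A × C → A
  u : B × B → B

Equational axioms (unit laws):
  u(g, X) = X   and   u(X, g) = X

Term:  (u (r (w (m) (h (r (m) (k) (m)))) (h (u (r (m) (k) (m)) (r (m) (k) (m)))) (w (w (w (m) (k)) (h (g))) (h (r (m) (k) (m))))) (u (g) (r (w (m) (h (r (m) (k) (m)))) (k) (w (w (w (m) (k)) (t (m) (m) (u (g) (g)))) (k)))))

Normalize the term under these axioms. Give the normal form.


normal form = (u (r (w (m) (h (r (m) (k) (m)))) (h (u (r (m) (k) (m)) (r (m) (k) (m)))) (w (w (w (m) (k)) (h (g))) (h (r (m) (k) (m))))) (r (w (m) (h (r (m) (k) (m)))) (k) (w (w (w (m) (k)) (t (m) (m) (g))) (k))))

1. (u (r (w (m) (h (r (m) (k) (m)))) (h (u (r (m) (k) (m)) (r (m) (k) (m)))) (w (w (w (m) (k)) (h (g))) (h (r (m) (k) (m))))) (u (g) (r (w (m) (h (r (m) (k) (m)))) (k) (w (w (w (m) (k)) (t (m) (m) (u (g) (g)))) (k)))))  →  (u (r (w (m) (h (r (m) (k) (m)))) (h (u (r (m) (k) (m)) (r (m) (k) (m)))) (w (w (w (m) (k)) (h (g))) (h (r (m) (k) (m))))) (r (w (m) (h (r (m) (k) (m)))) (k) (w (w (w (m) (k)) (t (m) (m) (u (g) (g)))) (k))))
2. (u (r (w (m) (h (r (m) (k) (m)))) (h (u (r (m) (k) (m)) (r (m) (k) (m)))) (w (w (w (m) (k)) (h (g))) (h (r (m) (k) (m))))) (r (w (m) (h (r (m) (k) (m)))) (k) (w (w (w (m) (k)) (t (m) (m) (u (g) (g)))) (k))))  →  (u (r (w (m) (h (r (m) (k) (m)))) (h (u (r (m) (k) (m)) (r (m) (k) (m)))) (w (w (w (m) (k)) (h (g))) (h (r (m) (k) (m))))) (r (w (m) (h (r (m) (k) (m)))) (k) (w (w (w (m) (k)) (t (m) (m) (g))) (k))))


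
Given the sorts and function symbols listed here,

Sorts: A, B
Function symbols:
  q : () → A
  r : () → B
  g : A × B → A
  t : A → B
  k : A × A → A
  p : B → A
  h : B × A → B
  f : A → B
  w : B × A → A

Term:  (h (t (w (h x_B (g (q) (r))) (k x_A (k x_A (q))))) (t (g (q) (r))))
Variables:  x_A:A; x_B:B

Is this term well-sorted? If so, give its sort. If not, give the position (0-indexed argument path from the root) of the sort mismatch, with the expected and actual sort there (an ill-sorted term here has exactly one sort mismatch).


        x_B : B
          (q) : A
          (r) : B
        (g (q) (r)) : A
      (h x_B (g (q) (r))) : B
        x_A : A
          x_A : A
          (q) : A
        (k x_A (q)) : A
      (k x_A (k x_A (q))) : A
    (w (h x_B (g (q) (r))) (k x_A (k x_A (q)))) : A
  (t (w (h x_B (g (q) (r))) (k x_A (k x_A (q))))) : B
      (q) : A
      (r) : B
    (g (q) (r)) : A
  (t (g (q) (r))) : B
(h (t (w (h x_B (g (q) (r))) (k x_A (k x_A (q))))) (t (g (q) (r)))) : ✗ arg 1 at [1] has sort B, expected A

ill-sorted at position [1]: expected A, got B


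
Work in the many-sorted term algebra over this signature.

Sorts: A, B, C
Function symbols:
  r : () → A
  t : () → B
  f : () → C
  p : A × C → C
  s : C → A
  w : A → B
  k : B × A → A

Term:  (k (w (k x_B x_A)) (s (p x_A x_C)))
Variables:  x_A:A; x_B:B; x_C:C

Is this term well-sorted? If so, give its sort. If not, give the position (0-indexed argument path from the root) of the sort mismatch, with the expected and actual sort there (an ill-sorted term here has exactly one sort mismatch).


well-sorted; sort = A

      x_B : B
      x_A : A
    (k x_B x_A) : A
  (w (k x_B x_A)) : B
      x_A : A
      x_C : C
    (p x_A x_C) : C
  (s (p x_A x_C)) : A
(k (w (k x_B x_A)) (s (p x_A x_C))) : A


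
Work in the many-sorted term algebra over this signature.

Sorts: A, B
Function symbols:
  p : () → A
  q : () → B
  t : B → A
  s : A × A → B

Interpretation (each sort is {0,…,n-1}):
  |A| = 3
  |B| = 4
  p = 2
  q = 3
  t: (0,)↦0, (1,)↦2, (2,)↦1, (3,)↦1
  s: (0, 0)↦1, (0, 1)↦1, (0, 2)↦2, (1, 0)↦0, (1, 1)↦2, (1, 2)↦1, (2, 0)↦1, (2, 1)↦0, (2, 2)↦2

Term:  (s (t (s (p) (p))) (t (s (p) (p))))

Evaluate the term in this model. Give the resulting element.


  p = 2
  p = 2
  (s (p) (p)) = s(2, 2) = 2
  (t (s (p) (p))) = t(2,) = 1
  p = 2
  p = 2
  (s (p) (p)) = s(2, 2) = 2
  (t (s (p) (p))) = t(2,) = 1
  (s (t (s (p) (p))) (t (s (p) (p)))) = s(1, 1) = 2

value = 2


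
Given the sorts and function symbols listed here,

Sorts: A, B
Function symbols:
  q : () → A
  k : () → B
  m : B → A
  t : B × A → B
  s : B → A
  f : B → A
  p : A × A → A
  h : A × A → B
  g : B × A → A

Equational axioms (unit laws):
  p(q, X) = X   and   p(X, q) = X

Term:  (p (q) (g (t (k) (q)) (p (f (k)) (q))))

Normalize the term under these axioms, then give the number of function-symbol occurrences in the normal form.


size = 6

1. (p (q) (g (t (k) (q)) (p (f (k)) (q))))  →  (g (t (k) (q)) (p (f (k)) (q)))
2. (g (t (k) (q)) (p (f (k)) (q)))  →  (g (t (k) (q)) (f (k)))
normal form: (g (t (k) (q)) (f (k)))


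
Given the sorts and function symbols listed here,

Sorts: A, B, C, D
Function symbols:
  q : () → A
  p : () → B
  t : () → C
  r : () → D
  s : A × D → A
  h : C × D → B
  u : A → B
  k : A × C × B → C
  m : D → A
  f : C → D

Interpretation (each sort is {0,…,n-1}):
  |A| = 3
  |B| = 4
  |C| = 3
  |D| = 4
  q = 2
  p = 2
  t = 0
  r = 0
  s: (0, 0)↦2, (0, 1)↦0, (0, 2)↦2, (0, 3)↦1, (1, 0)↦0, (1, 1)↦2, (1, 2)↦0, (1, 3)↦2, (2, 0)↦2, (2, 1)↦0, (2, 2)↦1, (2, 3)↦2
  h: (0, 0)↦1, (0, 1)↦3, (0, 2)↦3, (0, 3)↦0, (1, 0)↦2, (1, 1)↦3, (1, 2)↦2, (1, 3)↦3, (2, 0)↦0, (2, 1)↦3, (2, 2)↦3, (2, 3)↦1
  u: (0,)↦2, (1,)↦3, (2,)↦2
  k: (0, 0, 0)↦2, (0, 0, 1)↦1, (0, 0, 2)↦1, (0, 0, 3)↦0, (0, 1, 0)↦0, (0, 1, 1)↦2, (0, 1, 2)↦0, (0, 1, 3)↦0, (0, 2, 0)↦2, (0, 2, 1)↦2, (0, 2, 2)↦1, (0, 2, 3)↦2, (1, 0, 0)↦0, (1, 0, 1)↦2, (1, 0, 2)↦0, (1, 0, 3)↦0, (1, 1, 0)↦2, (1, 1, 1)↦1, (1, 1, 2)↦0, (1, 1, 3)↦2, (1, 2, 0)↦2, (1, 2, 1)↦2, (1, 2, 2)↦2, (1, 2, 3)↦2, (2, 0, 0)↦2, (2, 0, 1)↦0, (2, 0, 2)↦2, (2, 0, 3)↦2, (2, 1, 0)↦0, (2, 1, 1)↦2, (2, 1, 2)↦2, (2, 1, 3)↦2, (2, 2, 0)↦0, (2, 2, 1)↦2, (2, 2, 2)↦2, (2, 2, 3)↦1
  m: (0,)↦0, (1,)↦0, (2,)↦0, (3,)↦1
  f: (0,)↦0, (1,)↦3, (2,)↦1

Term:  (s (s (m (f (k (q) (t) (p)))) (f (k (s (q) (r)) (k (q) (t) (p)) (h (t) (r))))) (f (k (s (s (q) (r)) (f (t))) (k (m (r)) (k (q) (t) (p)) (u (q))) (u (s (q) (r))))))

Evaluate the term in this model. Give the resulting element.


  q = 2
  t = 0
  p = 2
  (k (q) (t) (p)) = k(2, 0, 2) = 2
  (f (k (q) (t) (p))) = f(2,) = 1
  (m (f (k (q) (t) (p)))) = m(1,) = 0
  q = 2
  r = 0
  (s (q) (r)) = s(2, 0) = 2
  q = 2
  t = 0
  p = 2
  (k (q) (t) (p)) = k(2, 0, 2) = 2
  t = 0
  r = 0
  (h (t) (r)) = h(0, 0) = 1
  (k (s (q) (r)) (k (q) (t) (p)) (h (t) (r))) = k(2, 2, 1) = 2
  (f (k (s (q) (r)) (k (q) (t) (p)) (h (t) (r)))) = f(2,) = 1
  (s (m (f (k (q) (t) (p)))) (f (k (s (q) (r)) (k (q) (t) (p)) (h (t) (r))))) = s(0, 1) = 0
  q = 2
  r = 0
  (s (q) (r)) = s(2, 0) = 2
  t = 0
  (f (t)) = f(0,) = 0
  (s (s (q) (r)) (f (t))) = s(2, 0) = 2
  r = 0
  (m (r)) = m(0,) = 0
  q = 2
  t = 0
  p = 2
  (k (q) (t) (p)) = k(2, 0, 2) = 2
  q = 2
  (u (q)) = u(2,) = 2
  (k (m (r)) (k (q) (t) (p)) (u (q))) = k(0, 2, 2) = 1
  q = 2
  r = 0
  (s (q) (r)) = s(2, 0) = 2
  (u (s (q) (r))) = u(2,) = 2
  (k (s (s (q) (r)) (f (t))) (k (m (r)) (k (q) (t) (p)) (u (q))) (u (s (q) (r)))) = k(2, 1, 2) = 2
  (f (k (s (s (q) (r)) (f (t))) (k (m (r)) (k (q) (t) (p)) (u (q))) (u (s (q) (r))))) = f(2,) = 1
  (s (s (m (f (k (q) (t) (p)))) (f (k (s (q) (r)) (k (q) (t) (p)) (h (t) (r))))) (f (k (s (s (q) (r)) (f (t))) (k (m (r)) (k (q) (t) (p)) (u (q))) (u (s (q) (r)))))) = s(0, 1) = 0

value = 0
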